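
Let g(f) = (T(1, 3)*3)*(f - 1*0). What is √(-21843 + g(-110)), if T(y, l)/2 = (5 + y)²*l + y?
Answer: I*√93783 ≈ 306.24*I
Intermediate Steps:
T(y, l) = 2*y + 2*l*(5 + y)² (T(y, l) = 2*((5 + y)²*l + y) = 2*(l*(5 + y)² + y) = 2*(y + l*(5 + y)²) = 2*y + 2*l*(5 + y)²)
g(f) = 654*f (g(f) = ((2*1 + 2*3*(5 + 1)²)*3)*(f - 1*0) = ((2 + 2*3*6²)*3)*(f + 0) = ((2 + 2*3*36)*3)*f = ((2 + 216)*3)*f = (218*3)*f = 654*f)
√(-21843 + g(-110)) = √(-21843 + 654*(-110)) = √(-21843 - 71940) = √(-93783) = I*√93783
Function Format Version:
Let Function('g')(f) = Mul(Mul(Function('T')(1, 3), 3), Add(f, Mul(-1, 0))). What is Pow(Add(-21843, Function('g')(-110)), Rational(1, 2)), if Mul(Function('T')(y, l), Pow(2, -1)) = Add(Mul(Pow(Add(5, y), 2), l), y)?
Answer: Mul(I, Pow(93783, Rational(1, 2))) ≈ Mul(306.24, I)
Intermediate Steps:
Function('T')(y, l) = Add(Mul(2, y), Mul(2, l, Pow(Add(5, y), 2))) (Function('T')(y, l) = Mul(2, Add(Mul(Pow(Add(5, y), 2), l), y)) = Mul(2, Add(Mul(l, Pow(Add(5, y), 2)), y)) = Mul(2, Add(y, Mul(l, Pow(Add(5, y), 2)))) = Add(Mul(2, y), Mul(2, l, Pow(Add(5, y), 2))))
Function('g')(f) = Mul(654, f) (Function('g')(f) = Mul(Mul(Add(Mul(2, 1), Mul(2, 3, Pow(Add(5, 1), 2))), 3), Add(f, Mul(-1, 0))) = Mul(Mul(Add(2, Mul(2, 3, Pow(6, 2))), 3), Add(f, 0)) = Mul(Mul(Add(2, Mul(2, 3, 36)), 3), f) = Mul(Mul(Add(2, 216), 3), f) = Mul(Mul(218, 3), f) = Mul(654, f))
Pow(Add(-21843, Function('g')(-110)), Rational(1, 2)) = Pow(Add(-21843, Mul(654, -110)), Rational(1, 2)) = Pow(Add(-21843, -71940), Rational(1, 2)) = Pow(-93783, Rational(1, 2)) = Mul(I, Pow(93783, Rational(1, 2)))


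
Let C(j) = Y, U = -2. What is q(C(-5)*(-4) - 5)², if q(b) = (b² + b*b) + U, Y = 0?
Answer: 2304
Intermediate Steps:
C(j) = 0
q(b) = -2 + 2*b² (q(b) = (b² + b*b) - 2 = (b² + b²) - 2 = 2*b² - 2 = -2 + 2*b²)
q(C(-5)*(-4) - 5)² = (-2 + 2*(0*(-4) - 5)²)² = (-2 + 2*(0 - 5)²)² = (-2 + 2*(-5)²)² = (-2 + 2*25)² = (-2 + 50)² = 48² = 2304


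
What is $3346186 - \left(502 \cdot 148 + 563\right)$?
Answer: $3271327$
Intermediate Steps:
$3346186 - \left(502 \cdot 148 + 563\right) = 3346186 - \left(74296 + 563\right) = 3346186 - 74859 = 3271327$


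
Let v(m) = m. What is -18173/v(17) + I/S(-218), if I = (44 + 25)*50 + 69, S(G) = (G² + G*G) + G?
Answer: -33789917/31610 ≈ -1069.0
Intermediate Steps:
S(G) = G + 2*G² (S(G) = (G² + G²) + G = 2*G² + G = G + 2*G²)
I = 3519 (I = 69*50 + 69 = 3450 + 69 = 3519)
-18173/v(17) + I/S(-218) = -18173/17 + 3519/((-218*(1 + 2*(-218)))) = -18173*1/17 + 3519/((-218*(1 - 436))) = -1069 + 3519/((-218*(-435))) = -1069 + 3519/94830 = -1069 + 3519*(1/94830) = -1069 + 1173/31610 = -33789917/31610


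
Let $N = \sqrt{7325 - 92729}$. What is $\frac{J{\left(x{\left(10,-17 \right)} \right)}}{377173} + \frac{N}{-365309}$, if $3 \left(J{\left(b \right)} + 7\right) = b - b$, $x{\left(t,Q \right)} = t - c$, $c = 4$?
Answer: $- \frac{7}{377173} - \frac{2 i \sqrt{21351}}{365309} \approx -1.8559 \cdot 10^{-5} - 0.00079998 i$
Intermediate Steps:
$x{\left(t,Q \right)} = -4 + t$ ($x{\left(t,Q \right)} = t - 4 = -4 + t$)
$N = 2 i \sqrt{21351}$ ($N = \sqrt{7325 - 92729} = \sqrt{-85404} = 2 i \sqrt{21351} \approx 292.24 i$)
$J{\left(b \right)} = -7$ ($J{\left(b \right)} = -7 + \frac{b - b}{3} = -7 + \frac{1}{3} \cdot 0 = -7 + 0 = -7$)
$\frac{J{\left(x{\left(10,-17 \right)} \right)}}{377173} + \frac{N}{-365309} = - \frac{7}{377173} + \frac{2 i \sqrt{21351}}{-365309} = \left(-7\right) \frac{1}{377173} + 2 i \sqrt{21351} \left(- \frac{1}{365309}\right) = - \frac{7}{377173} - \frac{2 i \sqrt{21351}}{365309}$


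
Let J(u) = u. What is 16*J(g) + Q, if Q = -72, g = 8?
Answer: 56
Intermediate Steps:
16*J(g) + Q = 16*8 - 72 = 128 - 72 = 56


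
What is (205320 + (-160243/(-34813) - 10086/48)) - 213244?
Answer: -2264104405/278504 ≈ -8129.5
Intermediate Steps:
(205320 + (-160243/(-34813) - 10086/48)) - 213244 = (205320 + (-160243*(-1/34813) - 10086*1/48)) - 213244 = (205320 + (160243/34813 - 1681/8)) - 213244 = (205320 - 57238709/278504) - 213244 = 57125202571/278504 - 213244 = -2264104405/278504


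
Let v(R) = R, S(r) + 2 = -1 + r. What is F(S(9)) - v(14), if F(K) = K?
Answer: -8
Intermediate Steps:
S(r) = -3 + r (S(r) = -2 + (-1 + r) = -3 + r)
F(S(9)) - v(14) = (-3 + 9) - 1*14 = 6 - 14 = -8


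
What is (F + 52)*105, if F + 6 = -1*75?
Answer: -3045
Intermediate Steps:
F = -81 (F = -6 - 1*75 = -6 - 75 = -81)
(F + 52)*105 = (-81 + 52)*105 = -29*105 = -3045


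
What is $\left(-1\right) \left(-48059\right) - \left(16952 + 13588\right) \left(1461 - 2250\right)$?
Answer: $24144119$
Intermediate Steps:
$\left(-1\right) \left(-48059\right) - \left(16952 + 13588\right) \left(1461 - 2250\right) = 48059 - 30540 \left(-789\right) = 48059 - -24096060 = 48059 + 24096060 = 24144119$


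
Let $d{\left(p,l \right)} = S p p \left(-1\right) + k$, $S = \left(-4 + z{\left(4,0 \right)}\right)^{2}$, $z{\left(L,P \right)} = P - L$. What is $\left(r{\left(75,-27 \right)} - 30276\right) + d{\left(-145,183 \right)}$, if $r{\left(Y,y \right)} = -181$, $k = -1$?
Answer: $-1376058$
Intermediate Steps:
$S = 64$ ($S = \left(-4 + \left(0 - 4\right)\right)^{2} = \left(-4 - 4\right)^{2} = \left(-8\right)^{2} = 64$)
$d{\left(p,l \right)} = -1 - 64 p^{2}$ ($d{\left(p,l \right)} = 64 p p \left(-1\right) - 1 = 64 p^{2} \left(-1\right) - 1 = 64 \left(- p^{2}\right) - 1 = - 64 p^{2} - 1 = -1 - 64 p^{2}$)
$\left(r{\left(75,-27 \right)} - 30276\right) + d{\left(-145,183 \right)} = \left(-181 - 30276\right) - \left(1 + 64 \left(-145\right)^{2}\right) = -30457 - 1345601 = -1376058$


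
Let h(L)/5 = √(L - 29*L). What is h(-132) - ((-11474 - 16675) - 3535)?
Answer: 31684 + 20*√231 ≈ 31988.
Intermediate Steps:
h(L) = 10*√7*√(-L) (h(L) = 5*√(L - 29*L) = 5*√(-28*L) = 5*(2*√7*√(-L)) = 10*√7*√(-L))
h(-132) - ((-11474 - 16675) - 3535) = 10*√7*√(-1*(-132)) - ((-11474 - 16675) - 3535) = 10*√7*√132 - (-28149 - 3535) = 10*√7*(2*√33) - 1*(-31684) = 20*√231 + 31684 = 31684 + 20*√231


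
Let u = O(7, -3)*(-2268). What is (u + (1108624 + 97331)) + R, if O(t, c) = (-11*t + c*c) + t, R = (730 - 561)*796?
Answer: 1478827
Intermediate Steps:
R = 134524 (R = 169*796 = 134524)
O(t, c) = c**2 - 10*t (O(t, c) = (-11*t + c**2) + t = (c**2 - 11*t) + t = c**2 - 10*t)
u = 138348 (u = ((-3)**2 - 10*7)*(-2268) = (9 - 70)*(-2268) = -61*(-2268) = 138348)
(u + (1108624 + 97331)) + R = (138348 + (1108624 + 97331)) + 134524 = (138348 + 1205955) + 134524 = 1344303 + 134524 = 1478827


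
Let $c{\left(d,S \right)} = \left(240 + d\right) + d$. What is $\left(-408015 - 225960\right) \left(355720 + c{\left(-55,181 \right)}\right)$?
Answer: $-225600003750$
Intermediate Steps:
$c{\left(d,S \right)} = 240 + 2 d$
$\left(-408015 - 225960\right) \left(355720 + c{\left(-55,181 \right)}\right) = \left(-408015 - 225960\right) \left(355720 + \left(240 + 2 \left(-55\right)\right)\right) = - 633975 \left(355720 + \left(240 - 110\right)\right) = - 633975 \left(355720 + 130\right) = \left(-633975\right) 355850 = -225600003750$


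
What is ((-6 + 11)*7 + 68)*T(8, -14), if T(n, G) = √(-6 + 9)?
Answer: 103*√3 ≈ 178.40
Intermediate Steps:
T(n, G) = √3
((-6 + 11)*7 + 68)*T(8, -14) = ((-6 + 11)*7 + 68)*√3 = (5*7 + 68)*√3 = (35 + 68)*√3 = 103*√3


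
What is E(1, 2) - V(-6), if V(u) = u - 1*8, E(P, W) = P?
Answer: 15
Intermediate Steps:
V(u) = -8 + u (V(u) = u - 8 = -8 + u)
E(1, 2) - V(-6) = 1 - (-8 - 6) = 1 - 1*(-14) = 1 + 14 = 15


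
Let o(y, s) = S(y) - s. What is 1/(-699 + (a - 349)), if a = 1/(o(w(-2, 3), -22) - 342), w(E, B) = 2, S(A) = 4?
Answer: -316/331169 ≈ -0.00095420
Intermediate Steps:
o(y, s) = 4 - s
a = -1/316 (a = 1/((4 - 1*(-22)) - 342) = 1/((4 + 22) - 342) = 1/(26 - 342) = 1/(-316) = -1/316 ≈ -0.0031646)
1/(-699 + (a - 349)) = 1/(-699 + (-1/316 - 349)) = 1/(-699 - 110285/316) = 1/(-331169/316) = -316/331169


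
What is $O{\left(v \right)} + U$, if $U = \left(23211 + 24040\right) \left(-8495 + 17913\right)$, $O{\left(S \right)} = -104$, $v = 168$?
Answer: $445009814$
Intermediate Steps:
$U = 445009918$ ($U = 47251 \cdot 9418 = 445009918$)
$O{\left(v \right)} + U = -104 + 445009918 = 445009814$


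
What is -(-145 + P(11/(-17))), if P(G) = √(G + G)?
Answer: 145 - I*√374/17 ≈ 145.0 - 1.1376*I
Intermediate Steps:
P(G) = √2*√G (P(G) = √(2*G) = √2*√G)
-(-145 + P(11/(-17))) = -(-145 + √2*√(11/(-17))) = -(-145 + √2*√(11*(-1/17))) = -(-145 + √2*√(-11/17)) = -(-145 + √2*(I*√187/17)) = -(-145 + I*√374/17) = 145 - I*√374/17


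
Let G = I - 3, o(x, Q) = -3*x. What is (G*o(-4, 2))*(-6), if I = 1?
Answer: 144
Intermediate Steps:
G = -2 (G = 1 - 3 = -2)
(G*o(-4, 2))*(-6) = -(-6)*(-4)*(-6) = -2*12*(-6) = -24*(-6) = 144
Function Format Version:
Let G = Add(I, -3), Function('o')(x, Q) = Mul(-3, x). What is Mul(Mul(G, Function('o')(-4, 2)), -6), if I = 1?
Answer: 144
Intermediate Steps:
G = -2 (G = Add(1, -3) = -2)
Mul(Mul(G, Function('o')(-4, 2)), -6) = Mul(Mul(-2, Mul(-3, -4)), -6) = Mul(Mul(-2, 12), -6) = Mul(-24, -6) = 144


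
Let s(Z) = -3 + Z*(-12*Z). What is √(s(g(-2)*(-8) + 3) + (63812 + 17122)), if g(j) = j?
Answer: 3*√8511 ≈ 276.77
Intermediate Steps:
s(Z) = -3 - 12*Z²
√(s(g(-2)*(-8) + 3) + (63812 + 17122)) = √((-3 - 12*(-2*(-8) + 3)²) + (63812 + 17122)) = √((-3 - 12*(16 + 3)²) + 80934) = √((-3 - 12*19²) + 80934) = √((-3 - 12*361) + 80934) = √((-3 - 4332) + 80934) = √(-4335 + 80934) = √76599 = 3*√8511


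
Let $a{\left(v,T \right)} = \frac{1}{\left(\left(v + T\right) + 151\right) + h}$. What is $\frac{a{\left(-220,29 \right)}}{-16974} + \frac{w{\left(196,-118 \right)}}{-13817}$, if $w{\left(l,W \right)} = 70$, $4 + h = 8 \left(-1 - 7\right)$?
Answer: $- \frac{3129503}{617785704} \approx -0.0050657$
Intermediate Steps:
$h = -68$ ($h = -4 + 8 \left(-1 - 7\right) = -4 + 8 \left(-8\right) = -4 - 64 = -68$)
$a{\left(v,T \right)} = \frac{1}{83 + T + v}$ ($a{\left(v,T \right)} = \frac{1}{\left(\left(v + T\right) + 151\right) - 68} = \frac{1}{\left(\left(T + v\right) + 151\right) - 68} = \frac{1}{\left(151 + T + v\right) - 68} = \frac{1}{83 + T + v}$)
$\frac{a{\left(-220,29 \right)}}{-16974} + \frac{w{\left(196,-118 \right)}}{-13817} = \frac{1}{\left(83 + 29 - 220\right) \left(-16974\right)} + \frac{70}{-13817} = \frac{1}{-108} \left(- \frac{1}{16974}\right) + 70 \left(- \frac{1}{13817}\right) = \left(- \frac{1}{108}\right) \left(- \frac{1}{16974}\right) - \frac{70}{13817} = \frac{1}{1833192} - \frac{70}{13817} = - \frac{3129503}{617785704}$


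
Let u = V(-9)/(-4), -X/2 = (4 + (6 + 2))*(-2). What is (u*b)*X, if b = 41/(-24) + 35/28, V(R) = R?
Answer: -99/2 ≈ -49.500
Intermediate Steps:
X = 48 (X = -2*(4 + (6 + 2))*(-2) = -2*(4 + 8)*(-2) = -24*(-2) = -2*(-24) = 48)
u = 9/4 (u = -9/(-4) = -9*(-¼) = 9/4 ≈ 2.2500)
b = -11/24 (b = 41*(-1/24) + 35*(1/28) = -41/24 + 5/4 = -11/24 ≈ -0.45833)
(u*b)*X = ((9/4)*(-11/24))*48 = -33/32*48 = -99/2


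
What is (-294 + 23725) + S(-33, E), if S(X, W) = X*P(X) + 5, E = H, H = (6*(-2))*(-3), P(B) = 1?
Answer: 23403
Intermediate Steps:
H = 36 (H = -12*(-3) = 36)
E = 36
S(X, W) = 5 + X (S(X, W) = X*1 + 5 = X + 5 = 5 + X)
(-294 + 23725) + S(-33, E) = (-294 + 23725) + (5 - 33) = 23431 - 28 = 23403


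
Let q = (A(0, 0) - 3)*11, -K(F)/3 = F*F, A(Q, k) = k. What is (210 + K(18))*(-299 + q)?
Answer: 252984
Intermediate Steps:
K(F) = -3*F² (K(F) = -3*F*F = -3*F²)
q = -33 (q = (0 - 3)*11 = -3*11 = -33)
(210 + K(18))*(-299 + q) = (210 - 3*18²)*(-299 - 33) = (210 - 3*324)*(-332) = (210 - 972)*(-332) = -762*(-332) = 252984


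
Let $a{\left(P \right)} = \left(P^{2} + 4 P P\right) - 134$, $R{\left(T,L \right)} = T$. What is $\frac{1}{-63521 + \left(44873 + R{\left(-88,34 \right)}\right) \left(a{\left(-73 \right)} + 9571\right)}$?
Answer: $\frac{1}{1615868849} \approx 6.1886 \cdot 10^{-10}$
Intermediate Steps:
$a{\left(P \right)} = -134 + 5 P^{2}$ ($a{\left(P \right)} = \left(P^{2} + 4 P^{2}\right) - 134 = 5 P^{2} - 134 = -134 + 5 P^{2}$)
$\frac{1}{-63521 + \left(44873 + R{\left(-88,34 \right)}\right) \left(a{\left(-73 \right)} + 9571\right)} = \frac{1}{-63521 + \left(44873 - 88\right) \left(\left(-134 + 5 \left(-73\right)^{2}\right) + 9571\right)} = \frac{1}{-63521 + 44785 \left(\left(-134 + 5 \cdot 5329\right) + 9571\right)} = \frac{1}{-63521 + 44785 \left(\left(-134 + 26645\right) + 9571\right)} = \frac{1}{-63521 + 44785 \left(26511 + 9571\right)} = \frac{1}{-63521 + 44785 \cdot 36082} = \frac{1}{-63521 + 1615932370} = \frac{1}{1615868849}$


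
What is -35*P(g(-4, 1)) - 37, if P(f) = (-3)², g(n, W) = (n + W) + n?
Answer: -352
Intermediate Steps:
g(n, W) = W + 2*n (g(n, W) = (W + n) + n = W + 2*n)
P(f) = 9
-35*P(g(-4, 1)) - 37 = -35*9 - 37 = -315 - 37 = -352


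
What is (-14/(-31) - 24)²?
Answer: 532900/961 ≈ 554.53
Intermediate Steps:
(-14/(-31) - 24)² = (-14*(-1/31) - 24)² = (14/31 - 24)² = (-730/31)² = 532900/961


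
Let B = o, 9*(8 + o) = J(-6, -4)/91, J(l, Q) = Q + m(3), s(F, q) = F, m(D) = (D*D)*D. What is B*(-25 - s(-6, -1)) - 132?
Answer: 15943/819 ≈ 19.466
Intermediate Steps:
m(D) = D³ (m(D) = D²*D = D³)
J(l, Q) = 27 + Q (J(l, Q) = Q + 3³ = Q + 27 = 27 + Q)
o = -6529/819 (o = -8 + ((27 - 4)/91)/9 = -8 + (23*(1/91))/9 = -8 + (⅑)*(23/91) = -8 + 23/819 = -6529/819 ≈ -7.9719)
B = -6529/819 ≈ -7.9719
B*(-25 - s(-6, -1)) - 132 = -6529*(-25 - 1*(-6))/819 - 132 = -6529*(-25 + 6)/819 - 132 = -6529/819*(-19) - 132 = 124051/819 - 132 = 15943/819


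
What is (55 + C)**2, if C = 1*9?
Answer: 4096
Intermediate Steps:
C = 9
(55 + C)**2 = (55 + 9)**2 = 64**2 = 4096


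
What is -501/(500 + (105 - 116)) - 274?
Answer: -44829/163 ≈ -275.02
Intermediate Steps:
-501/(500 + (105 - 116)) - 274 = -501/(500 - 11) - 274 = -501/489 - 274 = (1/489)*(-501) - 274 = -167/163 - 274 = -44829/163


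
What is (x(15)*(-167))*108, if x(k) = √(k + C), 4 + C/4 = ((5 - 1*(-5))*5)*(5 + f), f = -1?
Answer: -18036*√799 ≈ -5.0982e+5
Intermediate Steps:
C = 784 (C = -16 + 4*(((5 - 1*(-5))*5)*(5 - 1)) = -16 + 4*(((5 + 5)*5)*4) = -16 + 4*((10*5)*4) = -16 + 4*(50*4) = -16 + 4*200 = -16 + 800 = 784)
x(k) = √(784 + k) (x(k) = √(k + 784) = √(784 + k))
(x(15)*(-167))*108 = (√(784 + 15)*(-167))*108 = (√799*(-167))*108 = -167*√799*108 = -18036*√799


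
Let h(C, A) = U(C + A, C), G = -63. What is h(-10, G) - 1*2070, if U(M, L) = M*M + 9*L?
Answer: 3169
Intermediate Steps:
U(M, L) = M² + 9*L
h(C, A) = (A + C)² + 9*C (h(C, A) = (C + A)² + 9*C = (A + C)² + 9*C)
h(-10, G) - 1*2070 = ((-63 - 10)² + 9*(-10)) - 1*2070 = ((-73)² - 90) - 2070 = (5329 - 90) - 2070 = 5239 - 2070 = 3169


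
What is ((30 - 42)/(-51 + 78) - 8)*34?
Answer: -2584/9 ≈ -287.11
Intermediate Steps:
((30 - 42)/(-51 + 78) - 8)*34 = (-12/27 - 8)*34 = (-12*1/27 - 8)*34 = (-4/9 - 8)*34 = -76/9*34 = -2584/9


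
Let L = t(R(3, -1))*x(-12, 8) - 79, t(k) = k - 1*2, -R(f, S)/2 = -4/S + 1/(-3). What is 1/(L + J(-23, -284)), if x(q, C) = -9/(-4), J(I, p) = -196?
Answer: -1/296 ≈ -0.0033784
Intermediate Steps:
R(f, S) = 2/3 + 8/S (R(f, S) = -2*(-4/S + 1/(-3)) = -2*(-4/S + 1*(-1/3)) = -2*(-4/S - 1/3) = -2*(-1/3 - 4/S) = 2/3 + 8/S)
t(k) = -2 + k (t(k) = k - 2 = -2 + k)
x(q, C) = 9/4 (x(q, C) = -9*(-1/4) = 9/4)
L = -100 (L = (-2 + (2/3 + 8/(-1)))*(9/4) - 79 = (-2 + (2/3 + 8*(-1)))*(9/4) - 79 = (-2 + (2/3 - 8))*(9/4) - 79 = (-2 - 22/3)*(9/4) - 79 = -28/3*9/4 - 79 = -21 - 79 = -100)
1/(L + J(-23, -284)) = 1/(-100 - 196) = 1/(-296) = -1/296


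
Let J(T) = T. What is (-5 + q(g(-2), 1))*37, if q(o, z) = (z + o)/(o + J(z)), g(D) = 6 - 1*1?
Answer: -148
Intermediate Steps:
g(D) = 5 (g(D) = 6 - 1 = 5)
q(o, z) = 1 (q(o, z) = (z + o)/(o + z) = (o + z)/(o + z) = 1)
(-5 + q(g(-2), 1))*37 = (-5 + 1)*37 = -4*37 = -148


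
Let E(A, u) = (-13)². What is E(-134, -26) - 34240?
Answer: -34071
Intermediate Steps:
E(A, u) = 169
E(-134, -26) - 34240 = 169 - 34240 = -34071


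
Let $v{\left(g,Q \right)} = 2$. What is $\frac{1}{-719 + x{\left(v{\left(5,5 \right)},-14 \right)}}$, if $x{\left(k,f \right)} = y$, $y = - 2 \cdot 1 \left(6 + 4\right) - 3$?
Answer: $- \frac{1}{742} \approx -0.0013477$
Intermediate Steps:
$y = -23$ ($y = - 2 \cdot 1 \cdot 10 - 3 = \left(-2\right) 10 - 3 = -20 - 3 = -23$)
$x{\left(k,f \right)} = -23$
$\frac{1}{-719 + x{\left(v{\left(5,5 \right)},-14 \right)}} = \frac{1}{-719 - 23} = \frac{1}{-742} = - \frac{1}{742}$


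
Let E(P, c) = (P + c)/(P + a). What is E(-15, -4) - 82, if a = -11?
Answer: -2113/26 ≈ -81.269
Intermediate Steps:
E(P, c) = (P + c)/(-11 + P) (E(P, c) = (P + c)/(P - 11) = (P + c)/(-11 + P))
E(-15, -4) - 82 = (-15 - 4)/(-11 - 15) - 82 = -19/(-26) - 82 = -1/26*(-19) - 82 = 19/26 - 82 = -2113/26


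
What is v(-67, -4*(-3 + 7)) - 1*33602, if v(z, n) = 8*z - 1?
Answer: -34139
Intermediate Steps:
v(z, n) = -1 + 8*z
v(-67, -4*(-3 + 7)) - 1*33602 = (-1 + 8*(-67)) - 1*33602 = (-1 - 536) - 33602 = -537 - 33602 = -34139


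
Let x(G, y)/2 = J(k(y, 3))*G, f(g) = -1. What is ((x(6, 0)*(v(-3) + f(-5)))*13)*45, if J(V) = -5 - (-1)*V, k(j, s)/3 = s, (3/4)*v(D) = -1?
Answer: -65520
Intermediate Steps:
v(D) = -4/3 (v(D) = (4/3)*(-1) = -4/3)
k(j, s) = 3*s
J(V) = -5 + V
x(G, y) = 8*G (x(G, y) = 2*((-5 + 3*3)*G) = 2*((-5 + 9)*G) = 2*(4*G) = 8*G)
((x(6, 0)*(v(-3) + f(-5)))*13)*45 = (((8*6)*(-4/3 - 1))*13)*45 = ((48*(-7/3))*13)*45 = -112*13*45 = -1456*45 = -65520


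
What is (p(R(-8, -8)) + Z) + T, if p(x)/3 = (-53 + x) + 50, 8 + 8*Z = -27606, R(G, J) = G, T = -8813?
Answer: -49191/4 ≈ -12298.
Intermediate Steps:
Z = -13807/4 (Z = -1 + (⅛)*(-27606) = -1 - 13803/4 = -13807/4 ≈ -3451.8)
p(x) = -9 + 3*x (p(x) = 3*((-53 + x) + 50) = 3*(-3 + x) = -9 + 3*x)
(p(R(-8, -8)) + Z) + T = ((-9 + 3*(-8)) - 13807/4) - 8813 = ((-9 - 24) - 13807/4) - 8813 = (-33 - 13807/4) - 8813 = -13939/4 - 8813 = -49191/4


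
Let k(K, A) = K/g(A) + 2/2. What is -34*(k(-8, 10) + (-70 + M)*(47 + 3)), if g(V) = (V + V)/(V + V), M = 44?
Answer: 44438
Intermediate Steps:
g(V) = 1 (g(V) = (2*V)/((2*V)) = (2*V)*(1/(2*V)) = 1)
k(K, A) = 1 + K (k(K, A) = K/1 + 2/2 = K*1 + 2*(½) = K + 1 = 1 + K)
-34*(k(-8, 10) + (-70 + M)*(47 + 3)) = -34*((1 - 8) + (-70 + 44)*(47 + 3)) = -34*(-7 - 26*50) = -34*(-7 - 1300) = -34*(-1307) = 44438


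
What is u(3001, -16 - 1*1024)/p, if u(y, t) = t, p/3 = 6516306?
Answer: -520/9774459 ≈ -5.3200e-5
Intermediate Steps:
p = 19548918 (p = 3*6516306 = 19548918)
u(3001, -16 - 1*1024)/p = (-16 - 1*1024)/19548918 = (-16 - 1024)*(1/19548918) = -1040*1/19548918 = -520/9774459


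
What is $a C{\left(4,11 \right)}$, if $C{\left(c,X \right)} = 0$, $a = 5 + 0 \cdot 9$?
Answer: $0$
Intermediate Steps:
$a = 5$ ($a = 5 + 0 = 5$)
$a C{\left(4,11 \right)} = 5 \cdot 0 = 0$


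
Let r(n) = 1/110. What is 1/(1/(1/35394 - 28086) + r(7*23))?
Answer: 109348347130/990182543 ≈ 110.43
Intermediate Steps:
r(n) = 1/110
1/(1/(1/35394 - 28086) + r(7*23)) = 1/(1/(1/35394 - 28086) + 1/110) = 1/(1/(-994075883/35394) + 1/110) = 1/(-35394/994075883 + 1/110) = 1/(990182543/109348347130) = 109348347130/990182543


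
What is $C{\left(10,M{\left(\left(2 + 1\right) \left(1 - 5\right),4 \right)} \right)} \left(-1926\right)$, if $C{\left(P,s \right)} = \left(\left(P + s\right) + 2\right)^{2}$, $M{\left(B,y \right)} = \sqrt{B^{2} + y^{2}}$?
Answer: $-585504 - 184896 \sqrt{10} \approx -1.1702 \cdot 10^{6}$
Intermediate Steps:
$C{\left(P,s \right)} = \left(2 + P + s\right)^{2}$
$C{\left(10,M{\left(\left(2 + 1\right) \left(1 - 5\right),4 \right)} \right)} \left(-1926\right) = \left(2 + 10 + \sqrt{\left(\left(2 + 1\right) \left(1 - 5\right)\right)^{2} + 4^{2}}\right)^{2} \left(-1926\right) = \left(2 + 10 + \sqrt{\left(3 \left(-4\right)\right)^{2} + 16}\right)^{2} \left(-1926\right) = \left(2 + 10 + \sqrt{\left(-12\right)^{2} + 16}\right)^{2} \left(-1926\right) = \left(2 + 10 + \sqrt{144 + 16}\right)^{2} \left(-1926\right) = \left(2 + 10 + \sqrt{160}\right)^{2} \left(-1926\right) = \left(2 + 10 + 4 \sqrt{10}\right)^{2} \left(-1926\right) = \left(12 + 4 \sqrt{10}\right)^{2} \left(-1926\right) = - 1926 \left(12 + 4 \sqrt{10}\right)^{2}$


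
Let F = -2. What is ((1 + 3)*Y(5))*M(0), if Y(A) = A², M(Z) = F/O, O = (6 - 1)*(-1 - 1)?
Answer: 20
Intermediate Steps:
O = -10 (O = 5*(-2) = -10)
M(Z) = ⅕ (M(Z) = -2/(-10) = -2*(-⅒) = ⅕)
((1 + 3)*Y(5))*M(0) = ((1 + 3)*5²)*(⅕) = (4*25)*(⅕) = 100*(⅕) = 20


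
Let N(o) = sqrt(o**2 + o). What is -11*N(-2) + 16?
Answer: 16 - 11*sqrt(2) ≈ 0.44365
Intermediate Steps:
N(o) = sqrt(o + o**2)
-11*N(-2) + 16 = -11*sqrt(2) + 16 = 16 - 11*sqrt(2)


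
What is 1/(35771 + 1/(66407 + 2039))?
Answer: 68446/2448381867 ≈ 2.7956e-5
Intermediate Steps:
1/(35771 + 1/(66407 + 2039)) = 1/(35771 + 1/68446) = 1/(2448381867/68446) = 68446/2448381867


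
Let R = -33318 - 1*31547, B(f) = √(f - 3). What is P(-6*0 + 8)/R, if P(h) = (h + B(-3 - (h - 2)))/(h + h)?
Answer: -1/129730 - I*√3/518920 ≈ -7.7083e-6 - 3.3378e-6*I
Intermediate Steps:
B(f) = √(-3 + f)
R = -64865 (R = -33318 - 31547 = -64865)
P(h) = (h + √(-4 - h))/(2*h) (P(h) = (h + √(-3 + (-3 - (h - 2))))/(h + h) = (h + √(-3 + (-3 - (-2 + h))))/((2*h)) = (h + √(-3 + (-3 + (2 - h))))*(1/(2*h)) = (h + √(-3 + (-1 - h)))*(1/(2*h)) = (h + √(-4 - h))*(1/(2*h)) = (h + √(-4 - h))/(2*h))
P(-6*0 + 8)/R = (((-6*0 + 8) + √(-4 - (-6*0 + 8)))/(2*(-6*0 + 8)))/(-64865) = (((0 + 8) + √(-4 - (0 + 8)))/(2*(0 + 8)))*(-1/64865) = ((½)*(8 + √(-4 - 1*8))/8)*(-1/64865) = ((½)*(⅛)*(8 + √(-4 - 8)))*(-1/64865) = ((½)*(⅛)*(8 + √(-12)))*(-1/64865) = ((½)*(⅛)*(8 + 2*I*√3))*(-1/64865) = (½ + I*√3/8)*(-1/64865) = -1/129730 - I*√3/518920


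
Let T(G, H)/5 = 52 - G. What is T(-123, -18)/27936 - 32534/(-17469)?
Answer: 102683911/54223776 ≈ 1.8937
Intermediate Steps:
T(G, H) = 260 - 5*G (T(G, H) = 5*(52 - G) = 260 - 5*G)
T(-123, -18)/27936 - 32534/(-17469) = (260 - 5*(-123))/27936 - 32534/(-17469) = (260 + 615)*(1/27936) - 32534*(-1/17469) = 875*(1/27936) + 32534/17469 = 875/27936 + 32534/17469 = 102683911/54223776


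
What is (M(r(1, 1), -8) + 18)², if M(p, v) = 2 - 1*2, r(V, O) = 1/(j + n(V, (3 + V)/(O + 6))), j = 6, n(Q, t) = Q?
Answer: 324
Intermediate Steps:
r(V, O) = 1/(6 + V)
M(p, v) = 0 (M(p, v) = 2 - 2 = 0)
(M(r(1, 1), -8) + 18)² = (0 + 18)² = 18² = 324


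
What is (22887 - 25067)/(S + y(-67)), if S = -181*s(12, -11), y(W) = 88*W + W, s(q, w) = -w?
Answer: 1090/3977 ≈ 0.27408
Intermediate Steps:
y(W) = 89*W
S = -1991 (S = -(-181)*(-11) = -181*11 = -1991)
(22887 - 25067)/(S + y(-67)) = (22887 - 25067)/(-1991 + 89*(-67)) = -2180/(-1991 - 5963) = -2180/(-7954) = -2180*(-1/7954) = 1090/3977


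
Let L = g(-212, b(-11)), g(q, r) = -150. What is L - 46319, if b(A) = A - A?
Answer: -46469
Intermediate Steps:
b(A) = 0
L = -150
L - 46319 = -150 - 46319 = -46469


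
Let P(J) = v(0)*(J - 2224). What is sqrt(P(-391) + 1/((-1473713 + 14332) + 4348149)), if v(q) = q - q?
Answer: sqrt(45137)/361096 ≈ 0.00058836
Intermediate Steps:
v(q) = 0
P(J) = 0 (P(J) = 0*(J - 2224) = 0*(-2224 + J) = 0)
sqrt(P(-391) + 1/((-1473713 + 14332) + 4348149)) = sqrt(0 + 1/((-1473713 + 14332) + 4348149)) = sqrt(0 + 1/(-1459381 + 4348149)) = sqrt(0 + 1/2888768) = sqrt(1/2888768) = sqrt(45137)/361096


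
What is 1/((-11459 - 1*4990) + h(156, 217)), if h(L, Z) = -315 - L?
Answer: -1/16920 ≈ -5.9102e-5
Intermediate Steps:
1/((-11459 - 1*4990) + h(156, 217)) = 1/((-11459 - 1*4990) + (-315 - 1*156)) = 1/((-11459 - 4990) + (-315 - 156)) = 1/(-16449 - 471) = 1/(-16920) = -1/16920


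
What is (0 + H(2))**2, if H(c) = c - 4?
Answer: 4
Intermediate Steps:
H(c) = -4 + c
(0 + H(2))**2 = (0 + (-4 + 2))**2 = (0 - 2)**2 = (-2)**2 = 4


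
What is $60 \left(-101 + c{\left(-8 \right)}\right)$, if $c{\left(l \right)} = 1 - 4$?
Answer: $-6240$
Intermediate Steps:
$c{\left(l \right)} = -3$
$60 \left(-101 + c{\left(-8 \right)}\right) = 60 \left(-101 - 3\right) = 60 \left(-104\right) = -6240$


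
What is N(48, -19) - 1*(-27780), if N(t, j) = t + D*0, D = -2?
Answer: 27828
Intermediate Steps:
N(t, j) = t (N(t, j) = t - 2*0 = t + 0 = t)
N(48, -19) - 1*(-27780) = 48 - 1*(-27780) = 48 + 27780 = 27828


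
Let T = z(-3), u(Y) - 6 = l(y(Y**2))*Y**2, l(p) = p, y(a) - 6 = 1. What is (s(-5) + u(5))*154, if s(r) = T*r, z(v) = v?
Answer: 30184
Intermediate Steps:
y(a) = 7 (y(a) = 6 + 1 = 7)
u(Y) = 6 + 7*Y**2
T = -3
s(r) = -3*r
(s(-5) + u(5))*154 = (-3*(-5) + (6 + 7*5**2))*154 = (15 + (6 + 7*25))*154 = (15 + (6 + 175))*154 = (15 + 181)*154 = 196*154 = 30184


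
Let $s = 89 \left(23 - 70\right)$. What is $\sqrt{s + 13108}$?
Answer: $5 \sqrt{357} \approx 94.472$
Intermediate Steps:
$s = -4183$ ($s = 89 \left(-47\right) = -4183$)
$\sqrt{s + 13108} = \sqrt{-4183 + 13108} = \sqrt{8925} = 5 \sqrt{357}$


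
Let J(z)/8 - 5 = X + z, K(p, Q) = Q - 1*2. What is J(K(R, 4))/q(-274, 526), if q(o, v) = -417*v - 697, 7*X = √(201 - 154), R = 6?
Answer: -56/220039 - 8*√47/1540273 ≈ -0.00029011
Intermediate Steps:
X = √47/7 (X = √(201 - 154)/7 = √47/7 ≈ 0.97938)
K(p, Q) = -2 + Q (K(p, Q) = Q - 2 = -2 + Q)
q(o, v) = -697 - 417*v
J(z) = 40 + 8*z + 8*√47/7 (J(z) = 40 + 8*(√47/7 + z) = 40 + 8*(z + √47/7) = 40 + (8*z + 8*√47/7) = 40 + 8*z + 8*√47/7)
J(K(R, 4))/q(-274, 526) = (40 + 8*(-2 + 4) + 8*√47/7)/(-697 - 417*526) = (40 + 8*2 + 8*√47/7)/(-697 - 219342) = (40 + 16 + 8*√47/7)/(-220039) = (56 + 8*√47/7)*(-1/220039) = -56/220039 - 8*√47/1540273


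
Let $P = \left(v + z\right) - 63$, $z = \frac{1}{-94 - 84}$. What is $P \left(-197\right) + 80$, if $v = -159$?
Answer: $\frac{7799089}{178} \approx 43815.0$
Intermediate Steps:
$z = - \frac{1}{178}$ ($z = \frac{1}{-178} = - \frac{1}{178} \approx -0.005618$)
$P = - \frac{39517}{178}$ ($P = \left(-159 - \frac{1}{178}\right) - 63 = - \frac{28303}{178} - 63 = - \frac{39517}{178} \approx -222.01$)
$P \left(-197\right) + 80 = \left(- \frac{39517}{178}\right) \left(-197\right) + 80 = \frac{7784849}{178} + 80 = \frac{7799089}{178}$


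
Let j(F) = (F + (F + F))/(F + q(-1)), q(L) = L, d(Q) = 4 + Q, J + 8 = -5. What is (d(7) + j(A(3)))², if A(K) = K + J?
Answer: 22801/121 ≈ 188.44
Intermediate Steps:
J = -13 (J = -8 - 5 = -13)
A(K) = -13 + K (A(K) = K - 13 = -13 + K)
j(F) = 3*F/(-1 + F) (j(F) = (F + (F + F))/(F - 1) = (F + 2*F)/(-1 + F) = (3*F)/(-1 + F) = 3*F/(-1 + F))
(d(7) + j(A(3)))² = ((4 + 7) + 3*(-13 + 3)/(-1 + (-13 + 3)))² = (11 + 3*(-10)/(-1 - 10))² = (11 + 3*(-10)/(-11))² = (11 + 3*(-10)*(-1/11))² = (11 + 30/11)² = (151/11)² = 22801/121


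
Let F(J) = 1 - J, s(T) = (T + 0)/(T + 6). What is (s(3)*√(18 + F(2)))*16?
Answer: 16*√17/3 ≈ 21.990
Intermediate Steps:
s(T) = T/(6 + T)
(s(3)*√(18 + F(2)))*16 = ((3/(6 + 3))*√(18 + (1 - 1*2)))*16 = ((3/9)*√(18 + (1 - 2)))*16 = ((3*(⅑))*√(18 - 1))*16 = (√17/3)*16 = 16*√17/3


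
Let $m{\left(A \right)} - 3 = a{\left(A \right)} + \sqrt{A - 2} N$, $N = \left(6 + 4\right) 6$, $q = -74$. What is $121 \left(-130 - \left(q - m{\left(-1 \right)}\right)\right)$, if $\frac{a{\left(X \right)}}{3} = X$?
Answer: $-6776 + 7260 i \sqrt{3} \approx -6776.0 + 12575.0 i$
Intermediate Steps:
$a{\left(X \right)} = 3 X$
$N = 60$ ($N = 10 \cdot 6 = 60$)
$m{\left(A \right)} = 3 + 3 A + 60 \sqrt{-2 + A}$ ($m{\left(A \right)} = 3 + \left(3 A + \sqrt{A - 2} \cdot 60\right) = 3 + \left(3 A + \sqrt{-2 + A} 60\right) = 3 + \left(3 A + 60 \sqrt{-2 + A}\right) = 3 + 3 A + 60 \sqrt{-2 + A}$)
$121 \left(-130 - \left(q - m{\left(-1 \right)}\right)\right) = 121 \left(-130 + \left(\left(3 + 3 \left(-1\right) + 60 \sqrt{-2 - 1}\right) - -74\right)\right) = 121 \left(-130 + \left(\left(3 - 3 + 60 \sqrt{-3}\right) + 74\right)\right) = 121 \left(-130 + \left(\left(3 - 3 + 60 i \sqrt{3}\right) + 74\right)\right) = 121 \left(-130 + \left(60 i \sqrt{3} + 74\right)\right) = 121 \left(-130 + \left(74 + 60 i \sqrt{3}\right)\right) = 121 \left(-56 + 60 i \sqrt{3}\right) = -6776 + 7260 i \sqrt{3}$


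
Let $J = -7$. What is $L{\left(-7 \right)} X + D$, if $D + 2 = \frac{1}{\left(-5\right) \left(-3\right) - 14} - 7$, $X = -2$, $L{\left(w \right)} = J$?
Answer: $6$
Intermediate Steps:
$L{\left(w \right)} = -7$
$D = -8$ ($D = -2 + \left(\frac{1}{\left(-5\right) \left(-3\right) - 14} - 7\right) = -2 - \left(7 - \frac{1}{15 - 14}\right) = -2 - \left(7 - 1^{-1}\right) = -2 + \left(1 - 7\right) = -2 - 6 = -8$)
$L{\left(-7 \right)} X + D = \left(-7\right) \left(-2\right) - 8 = 14 - 8 = 6$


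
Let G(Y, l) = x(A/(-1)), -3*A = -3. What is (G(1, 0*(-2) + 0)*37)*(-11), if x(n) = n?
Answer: 407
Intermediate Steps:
A = 1 (A = -1/3*(-3) = 1)
G(Y, l) = -1 (G(Y, l) = 1/(-1) = 1*(-1) = -1)
(G(1, 0*(-2) + 0)*37)*(-11) = -1*37*(-11) = -37*(-11) = 407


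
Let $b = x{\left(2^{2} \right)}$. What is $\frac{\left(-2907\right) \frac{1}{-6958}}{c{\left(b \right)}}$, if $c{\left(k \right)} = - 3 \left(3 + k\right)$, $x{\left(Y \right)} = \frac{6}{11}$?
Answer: $- \frac{3553}{90454} \approx -0.03928$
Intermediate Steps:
$x{\left(Y \right)} = \frac{6}{11}$ ($x{\left(Y \right)} = 6 \cdot \frac{1}{11} = \frac{6}{11}$)
$b = \frac{6}{11} \approx 0.54545$
$c{\left(k \right)} = -9 - 3 k$
$\frac{\left(-2907\right) \frac{1}{-6958}}{c{\left(b \right)}} = \frac{\left(-2907\right) \frac{1}{-6958}}{-9 - \frac{18}{11}} = \frac{\left(-2907\right) \left(- \frac{1}{6958}\right)}{-9 - \frac{18}{11}} = \frac{2907}{6958 \left(- \frac{117}{11}\right)} = \frac{2907}{6958} \left(- \frac{11}{117}\right) = - \frac{3553}{90454}$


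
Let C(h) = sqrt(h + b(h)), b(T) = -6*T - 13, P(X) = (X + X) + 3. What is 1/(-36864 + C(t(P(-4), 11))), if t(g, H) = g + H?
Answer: -36864/1358954539 - I*sqrt(43)/1358954539 ≈ -2.7127e-5 - 4.8254e-9*I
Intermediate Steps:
P(X) = 3 + 2*X (P(X) = 2*X + 3 = 3 + 2*X)
b(T) = -13 - 6*T
t(g, H) = H + g
C(h) = sqrt(-13 - 5*h) (C(h) = sqrt(h + (-13 - 6*h)) = sqrt(-13 - 5*h))
1/(-36864 + C(t(P(-4), 11))) = 1/(-36864 + sqrt(-13 - 5*(11 + (3 + 2*(-4))))) = 1/(-36864 + sqrt(-13 - 5*(11 + (3 - 8)))) = 1/(-36864 + sqrt(-13 - 5*(11 - 5))) = 1/(-36864 + sqrt(-13 - 5*6)) = 1/(-36864 + sqrt(-13 - 30)) = 1/(-36864 + sqrt(-43)) = 1/(-36864 + I*sqrt(43))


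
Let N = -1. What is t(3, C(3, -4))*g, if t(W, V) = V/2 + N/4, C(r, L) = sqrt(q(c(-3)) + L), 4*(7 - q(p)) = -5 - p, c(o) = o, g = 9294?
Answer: -4647/2 + 4647*sqrt(14)/2 ≈ 6370.2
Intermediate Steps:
q(p) = 33/4 + p/4 (q(p) = 7 - (-5 - p)/4 = 7 + (5/4 + p/4) = 33/4 + p/4)
C(r, L) = sqrt(15/2 + L) (C(r, L) = sqrt((33/4 + (1/4)*(-3)) + L) = sqrt((33/4 - 3/4) + L) = sqrt(15/2 + L))
t(W, V) = -1/4 + V/2 (t(W, V) = V/2 - 1/4 = -1/4 + V/2)
t(3, C(3, -4))*g = (-1/4 + (sqrt(30 + 4*(-4))/2)/2)*9294 = (-1/4 + (sqrt(30 - 16)/2)/2)*9294 = (-1/4 + (sqrt(14)/2)/2)*9294 = (-1/4 + sqrt(14)/4)*9294 = -4647/2 + 4647*sqrt(14)/2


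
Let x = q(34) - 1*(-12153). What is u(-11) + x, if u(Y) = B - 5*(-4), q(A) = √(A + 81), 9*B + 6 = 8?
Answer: 109559/9 + √115 ≈ 12184.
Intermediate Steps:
B = 2/9 (B = -⅔ + (⅑)*8 = -⅔ + 8/9 = 2/9 ≈ 0.22222)
q(A) = √(81 + A)
x = 12153 + √115 (x = √(81 + 34) - 1*(-12153) = √115 + 12153 = 12153 + √115 ≈ 12164.)
u(Y) = 182/9 (u(Y) = 2/9 - 5*(-4) = 2/9 + 20 = 182/9)
u(-11) + x = 182/9 + (12153 + √115) = 109559/9 + √115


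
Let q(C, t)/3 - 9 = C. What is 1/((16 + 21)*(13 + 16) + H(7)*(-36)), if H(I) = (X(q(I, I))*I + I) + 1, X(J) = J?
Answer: -1/11311 ≈ -8.8410e-5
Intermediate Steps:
q(C, t) = 27 + 3*C
H(I) = 1 + I + I*(27 + 3*I) (H(I) = ((27 + 3*I)*I + I) + 1 = (I*(27 + 3*I) + I) + 1 = (I + I*(27 + 3*I)) + 1 = 1 + I + I*(27 + 3*I))
1/((16 + 21)*(13 + 16) + H(7)*(-36)) = 1/((16 + 21)*(13 + 16) + (1 + 7 + 3*7*(9 + 7))*(-36)) = 1/(37*29 + (1 + 7 + 3*7*16)*(-36)) = 1/(1073 + (1 + 7 + 336)*(-36)) = 1/(1073 + 344*(-36)) = 1/(1073 - 12384) = 1/(-11311) = -1/11311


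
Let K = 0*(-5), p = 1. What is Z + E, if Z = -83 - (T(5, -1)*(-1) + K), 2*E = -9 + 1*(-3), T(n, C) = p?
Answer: -88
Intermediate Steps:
T(n, C) = 1
K = 0
E = -6 (E = (-9 + 1*(-3))/2 = (-9 - 3)/2 = (½)*(-12) = -6)
Z = -82 (Z = -83 - (1*(-1) + 0) = -83 - (-1 + 0) = -83 - 1*(-1) = -83 + 1 = -82)
Z + E = -82 - 6 = -88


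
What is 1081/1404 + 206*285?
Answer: 82429921/1404 ≈ 58711.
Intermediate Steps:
1081/1404 + 206*285 = 1081*(1/1404) + 58710 = 1081/1404 + 58710 = 82429921/1404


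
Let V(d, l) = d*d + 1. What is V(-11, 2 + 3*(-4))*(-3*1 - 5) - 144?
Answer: -1120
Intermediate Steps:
V(d, l) = 1 + d**2 (V(d, l) = d**2 + 1 = 1 + d**2)
V(-11, 2 + 3*(-4))*(-3*1 - 5) - 144 = (1 + (-11)**2)*(-3*1 - 5) - 144 = (1 + 121)*(-3 - 5) - 144 = 122*(-8) - 144 = -976 - 144 = -1120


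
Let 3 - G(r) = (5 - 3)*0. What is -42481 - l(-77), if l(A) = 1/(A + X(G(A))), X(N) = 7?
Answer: -2973669/70 ≈ -42481.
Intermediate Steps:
G(r) = 3 (G(r) = 3 - (5 - 3)*0 = 3 - 2*0 = 3 - 1*0 = 3 + 0 = 3)
l(A) = 1/(7 + A) (l(A) = 1/(A + 7) = 1/(7 + A))
-42481 - l(-77) = -42481 - 1/(7 - 77) = -42481 - 1/(-70) = -42481 - 1*(-1/70) = -42481 + 1/70 = -2973669/70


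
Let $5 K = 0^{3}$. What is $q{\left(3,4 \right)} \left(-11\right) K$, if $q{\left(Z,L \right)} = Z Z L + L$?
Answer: $0$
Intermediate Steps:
$K = 0$ ($K = \frac{0^{3}}{5} = \frac{1}{5} \cdot 0 = 0$)
$q{\left(Z,L \right)} = L + L Z^{2}$ ($q{\left(Z,L \right)} = Z^{2} L + L = L Z^{2} + L = L + L Z^{2}$)
$q{\left(3,4 \right)} \left(-11\right) K = 4 \left(1 + 3^{2}\right) \left(-11\right) 0 = 4 \left(1 + 9\right) \left(-11\right) 0 = 4 \cdot 10 \left(-11\right) 0 = 40 \left(-11\right) 0 = \left(-440\right) 0 = 0$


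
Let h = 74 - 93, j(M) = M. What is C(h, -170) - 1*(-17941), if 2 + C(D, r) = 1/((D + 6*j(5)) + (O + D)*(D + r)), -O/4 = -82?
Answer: 1047458209/58390 ≈ 17939.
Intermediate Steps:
O = 328 (O = -4*(-82) = 328)
h = -19
C(D, r) = -2 + 1/(30 + D + (328 + D)*(D + r)) (C(D, r) = -2 + 1/((D + 6*5) + (328 + D)*(D + r)) = -2 + 1/((D + 30) + (328 + D)*(D + r)) = -2 + 1/((30 + D) + (328 + D)*(D + r)) = -2 + 1/(30 + D + (328 + D)*(D + r)))
C(h, -170) - 1*(-17941) = (-59 - 658*(-19) - 656*(-170) - 2*(-19)**2 - 2*(-19)*(-170))/(30 + (-19)**2 + 328*(-170) + 329*(-19) - 19*(-170)) - 1*(-17941) = (-59 + 12502 + 111520 - 2*361 - 6460)/(30 + 361 - 55760 - 6251 + 3230) + 17941 = (-59 + 12502 + 111520 - 722 - 6460)/(-58390) + 17941 = -1/58390*116781 + 17941 = -116781/58390 + 17941 = 1047458209/58390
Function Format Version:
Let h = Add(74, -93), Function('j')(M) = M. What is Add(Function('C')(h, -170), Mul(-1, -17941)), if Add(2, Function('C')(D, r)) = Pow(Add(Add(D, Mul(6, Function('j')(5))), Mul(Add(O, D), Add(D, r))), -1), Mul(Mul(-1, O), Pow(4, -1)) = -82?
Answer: Rational(1047458209, 58390) ≈ 17939.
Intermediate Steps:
O = 328 (O = Mul(-4, -82) = 328)
h = -19
Function('C')(D, r) = Add(-2, Pow(Add(30, D, Mul(Add(328, D), Add(D, r))), -1)) (Function('C')(D, r) = Add(-2, Pow(Add(Add(D, Mul(6, 5)), Mul(Add(328, D), Add(D, r))), -1)) = Add(-2, Pow(Add(Add(D, 30), Mul(Add(328, D), Add(D, r))), -1)) = Add(-2, Pow(Add(Add(30, D), Mul(Add(328, D), Add(D, r))), -1)) = Add(-2, Pow(Add(30, D, Mul(Add(328, D), Add(D, r))), -1)))
Add(Function('C')(h, -170), Mul(-1, -17941)) = Add(Mul(Pow(Add(30, Pow(-19, 2), Mul(328, -170), Mul(329, -19), Mul(-19, -170)), -1), Add(-59, Mul(-658, -19), Mul(-656, -170), Mul(-2, Pow(-19, 2)), Mul(-2, -19, -170))), Mul(-1, -17941)) = Add(Mul(Pow(Add(30, 361, -55760, -6251, 3230), -1), Add(-59, 12502, 111520, Mul(-2, 361), -6460)), 17941) = Add(Mul(Pow(-58390, -1), Add(-59, 12502, 111520, -722, -6460)), 17941) = Add(Mul(Rational(-1, 58390), 116781), 17941) = Add(Rational(-116781, 58390), 17941) = Rational(1047458209, 58390)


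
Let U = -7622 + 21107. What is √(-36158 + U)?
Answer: I*√22673 ≈ 150.58*I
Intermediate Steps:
U = 13485
√(-36158 + U) = √(-36158 + 13485) = √(-22673) = I*√22673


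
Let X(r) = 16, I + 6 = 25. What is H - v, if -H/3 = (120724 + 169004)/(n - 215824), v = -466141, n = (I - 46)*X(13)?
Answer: 1575104020/3379 ≈ 4.6615e+5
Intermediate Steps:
I = 19 (I = -6 + 25 = 19)
n = -432 (n = (19 - 46)*16 = -27*16 = -432)
H = 13581/3379 (H = -3*(120724 + 169004)/(-432 - 215824) = -869184/(-216256) = -869184*(-1)/216256 = -3*(-4527/3379) = 13581/3379 ≈ 4.0192)
H - v = 13581/3379 - 1*(-466141) = 13581/3379 + 466141 = 1575104020/3379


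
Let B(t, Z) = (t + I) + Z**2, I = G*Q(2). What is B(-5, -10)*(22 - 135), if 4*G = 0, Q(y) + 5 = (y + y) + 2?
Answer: -10735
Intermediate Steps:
Q(y) = -3 + 2*y (Q(y) = -5 + ((y + y) + 2) = -5 + (2*y + 2) = -5 + (2 + 2*y) = -3 + 2*y)
G = 0 (G = (1/4)*0 = 0)
I = 0 (I = 0*(-3 + 2*2) = 0*(-3 + 4) = 0*1 = 0)
B(t, Z) = t + Z**2 (B(t, Z) = (t + 0) + Z**2 = t + Z**2)
B(-5, -10)*(22 - 135) = (-5 + (-10)**2)*(22 - 135) = (-5 + 100)*(-113) = 95*(-113) = -10735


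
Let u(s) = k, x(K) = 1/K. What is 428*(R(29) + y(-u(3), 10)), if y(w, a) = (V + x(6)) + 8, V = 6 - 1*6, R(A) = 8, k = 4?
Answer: 20758/3 ≈ 6919.3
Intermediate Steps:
u(s) = 4
V = 0 (V = 6 - 6 = 0)
y(w, a) = 49/6 (y(w, a) = (0 + 1/6) + 8 = (0 + ⅙) + 8 = ⅙ + 8 = 49/6)
428*(R(29) + y(-u(3), 10)) = 428*(8 + 49/6) = 428*(97/6) = 20758/3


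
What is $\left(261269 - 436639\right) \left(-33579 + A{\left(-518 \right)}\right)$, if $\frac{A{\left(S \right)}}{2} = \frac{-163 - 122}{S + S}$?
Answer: $\frac{1525161060345}{259} \approx 5.8887 \cdot 10^{9}$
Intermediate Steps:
$A{\left(S \right)} = - \frac{285}{S}$ ($A{\left(S \right)} = 2 \frac{-163 - 122}{S + S} = 2 \left(- \frac{285}{2 S}\right) = - \frac{285}{S}$)
$\left(261269 - 436639\right) \left(-33579 + A{\left(-518 \right)}\right) = \left(261269 - 436639\right) \left(-33579 - \frac{285}{-518}\right) = - 175370 \left(-33579 - - \frac{285}{518}\right) = - 175370 \left(-33579 + \frac{285}{518}\right) = \left(-175370\right) \left(- \frac{17393637}{518}\right) = \frac{1525161060345}{259}$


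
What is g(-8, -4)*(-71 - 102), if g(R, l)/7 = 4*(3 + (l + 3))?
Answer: -9688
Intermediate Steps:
g(R, l) = 168 + 28*l (g(R, l) = 7*(4*(3 + (l + 3))) = 7*(4*(3 + (3 + l))) = 7*(4*(6 + l)) = 7*(24 + 4*l) = 168 + 28*l)
g(-8, -4)*(-71 - 102) = (168 + 28*(-4))*(-71 - 102) = (168 - 112)*(-173) = 56*(-173) = -9688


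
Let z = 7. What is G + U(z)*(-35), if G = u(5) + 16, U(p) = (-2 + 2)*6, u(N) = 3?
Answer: 19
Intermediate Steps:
U(p) = 0 (U(p) = 0*6 = 0)
G = 19 (G = 3 + 16 = 19)
G + U(z)*(-35) = 19 + 0*(-35) = 19 + 0 = 19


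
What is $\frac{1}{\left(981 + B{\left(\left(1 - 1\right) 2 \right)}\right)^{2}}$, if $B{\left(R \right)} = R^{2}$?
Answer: $\frac{1}{962361} \approx 1.0391 \cdot 10^{-6}$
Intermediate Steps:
$\frac{1}{\left(981 + B{\left(\left(1 - 1\right) 2 \right)}\right)^{2}} = \frac{1}{\left(981 + \left(\left(1 - 1\right) 2\right)^{2}\right)^{2}} = \frac{1}{\left(981 + \left(0 \cdot 2\right)^{2}\right)^{2}} = \frac{1}{\left(981 + 0^{2}\right)^{2}} = \frac{1}{\left(981 + 0\right)^{2}} = \frac{1}{981^{2}} = \frac{1}{962361}$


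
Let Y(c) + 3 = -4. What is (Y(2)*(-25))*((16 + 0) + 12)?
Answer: 4900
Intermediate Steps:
Y(c) = -7 (Y(c) = -3 - 4 = -7)
(Y(2)*(-25))*((16 + 0) + 12) = (-7*(-25))*((16 + 0) + 12) = 175*(16 + 12) = 175*28 = 4900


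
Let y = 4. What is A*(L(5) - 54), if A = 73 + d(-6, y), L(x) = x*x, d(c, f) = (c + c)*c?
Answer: -4205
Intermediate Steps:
d(c, f) = 2*c² (d(c, f) = (2*c)*c = 2*c²)
L(x) = x²
A = 145 (A = 73 + 2*(-6)² = 73 + 2*36 = 73 + 72 = 145)
A*(L(5) - 54) = 145*(5² - 54) = 145*(25 - 54) = 145*(-29) = -4205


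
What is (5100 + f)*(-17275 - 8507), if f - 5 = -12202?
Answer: 182974854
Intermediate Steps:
f = -12197 (f = 5 - 12202 = -12197)
(5100 + f)*(-17275 - 8507) = (5100 - 12197)*(-17275 - 8507) = -7097*(-25782) = 182974854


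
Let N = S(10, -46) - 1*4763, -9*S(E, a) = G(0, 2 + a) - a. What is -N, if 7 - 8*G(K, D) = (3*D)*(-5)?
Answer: 114217/24 ≈ 4759.0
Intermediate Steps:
G(K, D) = 7/8 + 15*D/8 (G(K, D) = 7/8 - 3*D*(-5)/8 = 7/8 - (-15)*D/8 = 7/8 + 15*D/8)
S(E, a) = -37/72 - 7*a/72 (S(E, a) = -((7/8 + 15*(2 + a)/8) - a)/9 = -((7/8 + (15/4 + 15*a/8)) - a)/9 = -((37/8 + 15*a/8) - a)/9 = -(37/8 + 7*a/8)/9 = -37/72 - 7*a/72)
N = -114217/24 (N = (-37/72 - 7/72*(-46)) - 1*4763 = (-37/72 + 161/36) - 4763 = 95/24 - 4763 = -114217/24 ≈ -4759.0)
-N = -1*(-114217/24) = 114217/24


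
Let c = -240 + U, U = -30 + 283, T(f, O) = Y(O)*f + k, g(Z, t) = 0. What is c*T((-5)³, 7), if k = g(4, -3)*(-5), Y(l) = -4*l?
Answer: 45500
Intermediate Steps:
k = 0 (k = 0*(-5) = 0)
T(f, O) = -4*O*f (T(f, O) = (-4*O)*f + 0 = -4*O*f + 0 = -4*O*f)
U = 253
c = 13 (c = -240 + 253 = 13)
c*T((-5)³, 7) = 13*(-4*7*(-5)³) = 13*(-4*7*(-125)) = 13*3500 = 45500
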